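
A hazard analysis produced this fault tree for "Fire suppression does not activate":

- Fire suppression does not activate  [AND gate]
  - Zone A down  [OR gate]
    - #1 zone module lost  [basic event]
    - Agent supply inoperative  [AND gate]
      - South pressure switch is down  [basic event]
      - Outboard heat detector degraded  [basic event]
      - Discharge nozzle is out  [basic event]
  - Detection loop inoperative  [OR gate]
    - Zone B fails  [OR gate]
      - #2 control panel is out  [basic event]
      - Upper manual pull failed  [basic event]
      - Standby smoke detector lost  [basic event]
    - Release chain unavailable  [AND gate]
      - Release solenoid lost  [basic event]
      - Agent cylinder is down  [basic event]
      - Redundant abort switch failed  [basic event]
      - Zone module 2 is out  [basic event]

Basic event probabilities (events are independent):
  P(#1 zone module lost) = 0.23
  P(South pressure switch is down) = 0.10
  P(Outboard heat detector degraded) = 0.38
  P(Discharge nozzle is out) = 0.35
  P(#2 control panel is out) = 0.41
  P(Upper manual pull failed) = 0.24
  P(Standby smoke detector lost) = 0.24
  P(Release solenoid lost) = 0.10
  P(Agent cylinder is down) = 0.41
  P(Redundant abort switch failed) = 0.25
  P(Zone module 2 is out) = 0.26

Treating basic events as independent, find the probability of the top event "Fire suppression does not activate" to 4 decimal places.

0.1586

P(Agent supply inoperative) [AND] = 0.10 × 0.38 × 0.35 = 0.013300
P(Zone A down) [OR] = 1 − (1−0.23) × (1−0.013300) = 0.240241
P(Zone B fails) [OR] = 1 − (1−0.41) × (1−0.24) × (1−0.24) = 0.659216
P(Release chain unavailable) [AND] = 0.10 × 0.41 × 0.25 × 0.26 = 0.002665
P(Detection loop inoperative) [OR] = 1 − (1−0.659216) × (1−0.002665) = 0.660124
P(Fire suppression does not activate) [AND] = 0.240241 × 0.660124 = 0.158589
Rounded to 4 decimal places: P(Fire suppression does not activate) ≈ 0.1586.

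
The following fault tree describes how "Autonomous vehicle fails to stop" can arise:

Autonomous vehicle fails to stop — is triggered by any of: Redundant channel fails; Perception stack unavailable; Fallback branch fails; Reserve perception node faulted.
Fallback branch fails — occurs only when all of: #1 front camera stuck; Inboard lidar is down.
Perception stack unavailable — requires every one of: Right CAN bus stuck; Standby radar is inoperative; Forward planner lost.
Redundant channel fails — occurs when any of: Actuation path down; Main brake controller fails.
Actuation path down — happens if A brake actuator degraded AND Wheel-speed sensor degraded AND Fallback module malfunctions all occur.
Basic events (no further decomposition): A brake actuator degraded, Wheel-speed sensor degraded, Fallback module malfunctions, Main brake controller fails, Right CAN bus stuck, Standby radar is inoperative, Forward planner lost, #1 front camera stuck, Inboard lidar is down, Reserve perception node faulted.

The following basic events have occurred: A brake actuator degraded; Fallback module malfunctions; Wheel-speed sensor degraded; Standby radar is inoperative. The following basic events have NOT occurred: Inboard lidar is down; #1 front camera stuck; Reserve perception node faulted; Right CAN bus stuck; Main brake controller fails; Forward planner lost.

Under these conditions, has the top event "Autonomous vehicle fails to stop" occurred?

Yes

Actuation path down [AND]: A brake actuator degraded=occurs, Wheel-speed sensor degraded=occurs, Fallback module malfunctions=occurs → all inputs occur → occurs.
Redundant channel fails [OR]: Actuation path down=occurs, Main brake controller fails=not → at least one input occurs → occurs.
Perception stack unavailable [AND]: Right CAN bus stuck=not, Standby radar is inoperative=occurs, Forward planner lost=not → not all inputs occur → does not occur.
Fallback branch fails [AND]: #1 front camera stuck=not, Inboard lidar is down=not → not all inputs occur → does not occur.
Autonomous vehicle fails to stop [OR]: Redundant channel fails=occurs, Perception stack unavailable=not, Fallback branch fails=not, Reserve perception node faulted=not → at least one input occurs → occurs.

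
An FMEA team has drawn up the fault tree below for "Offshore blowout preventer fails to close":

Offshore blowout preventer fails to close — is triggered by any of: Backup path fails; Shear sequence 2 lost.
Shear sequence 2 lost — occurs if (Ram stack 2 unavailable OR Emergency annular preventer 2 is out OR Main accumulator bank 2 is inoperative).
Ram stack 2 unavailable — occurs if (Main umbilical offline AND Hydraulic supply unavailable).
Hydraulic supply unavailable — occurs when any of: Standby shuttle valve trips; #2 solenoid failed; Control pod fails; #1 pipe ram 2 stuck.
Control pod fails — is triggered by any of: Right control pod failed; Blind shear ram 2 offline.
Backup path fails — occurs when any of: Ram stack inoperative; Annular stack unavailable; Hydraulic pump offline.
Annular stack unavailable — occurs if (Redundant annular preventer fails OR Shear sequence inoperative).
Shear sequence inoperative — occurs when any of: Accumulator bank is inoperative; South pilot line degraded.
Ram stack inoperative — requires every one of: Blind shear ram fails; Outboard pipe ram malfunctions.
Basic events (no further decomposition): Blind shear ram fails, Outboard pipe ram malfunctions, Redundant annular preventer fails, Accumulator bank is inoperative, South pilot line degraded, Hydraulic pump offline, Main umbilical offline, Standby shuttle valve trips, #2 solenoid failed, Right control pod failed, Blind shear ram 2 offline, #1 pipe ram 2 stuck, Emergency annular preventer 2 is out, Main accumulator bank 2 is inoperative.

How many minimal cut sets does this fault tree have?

12

Ram stack inoperative [AND]: one cut set from each child combined → 1 × 1 = 1 cut set(s).
Shear sequence inoperative [OR]: union of children's cut sets → 2 cut set(s).
Annular stack unavailable [OR]: union of children's cut sets → 3 cut set(s).
Backup path fails [OR]: union of children's cut sets → 5 cut set(s).
Control pod fails [OR]: union of children's cut sets → 2 cut set(s).
Hydraulic supply unavailable [OR]: union of children's cut sets → 5 cut set(s).
Ram stack 2 unavailable [AND]: one cut set from each child combined → 1 × 5 = 5 cut set(s).
Shear sequence 2 lost [OR]: union of children's cut sets → 7 cut set(s).
Offshore blowout preventer fails to close [OR]: union of children's cut sets → 12 cut set(s).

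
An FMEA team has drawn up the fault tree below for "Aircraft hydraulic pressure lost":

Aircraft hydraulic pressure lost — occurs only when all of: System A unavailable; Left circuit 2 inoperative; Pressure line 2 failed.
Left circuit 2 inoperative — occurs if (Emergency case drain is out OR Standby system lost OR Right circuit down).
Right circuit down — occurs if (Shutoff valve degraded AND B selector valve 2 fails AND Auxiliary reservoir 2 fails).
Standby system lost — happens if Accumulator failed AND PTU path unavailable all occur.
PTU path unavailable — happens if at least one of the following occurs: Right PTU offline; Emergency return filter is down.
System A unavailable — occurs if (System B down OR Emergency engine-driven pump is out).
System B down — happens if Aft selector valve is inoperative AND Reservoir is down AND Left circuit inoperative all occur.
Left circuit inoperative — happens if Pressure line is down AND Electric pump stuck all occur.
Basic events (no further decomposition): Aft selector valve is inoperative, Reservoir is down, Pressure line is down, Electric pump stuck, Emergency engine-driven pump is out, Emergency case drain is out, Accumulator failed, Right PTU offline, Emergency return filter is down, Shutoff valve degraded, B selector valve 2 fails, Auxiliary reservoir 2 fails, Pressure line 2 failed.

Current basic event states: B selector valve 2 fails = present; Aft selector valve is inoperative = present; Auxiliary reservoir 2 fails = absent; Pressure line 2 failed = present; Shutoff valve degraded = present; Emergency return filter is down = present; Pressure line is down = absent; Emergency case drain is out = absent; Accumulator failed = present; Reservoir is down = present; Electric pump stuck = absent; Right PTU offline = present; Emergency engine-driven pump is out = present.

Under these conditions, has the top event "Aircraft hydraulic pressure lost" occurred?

Left circuit inoperative [AND]: Pressure line is down=not, Electric pump stuck=not → not all inputs occur → does not occur.
System B down [AND]: Aft selector valve is inoperative=occurs, Reservoir is down=occurs, Left circuit inoperative=not → not all inputs occur → does not occur.
System A unavailable [OR]: System B down=not, Emergency engine-driven pump is out=occurs → at least one input occurs → occurs.
PTU path unavailable [OR]: Right PTU offline=occurs, Emergency return filter is down=occurs → at least one input occurs → occurs.
Standby system lost [AND]: Accumulator failed=occurs, PTU path unavailable=occurs → all inputs occur → occurs.
Right circuit down [AND]: Shutoff valve degraded=occurs, B selector valve 2 fails=occurs, Auxiliary reservoir 2 fails=not → not all inputs occur → does not occur.
Left circuit 2 inoperative [OR]: Emergency case drain is out=not, Standby system lost=occurs, Right circuit down=not → at least one input occurs → occurs.
Aircraft hydraulic pressure lost [AND]: System A unavailable=occurs, Left circuit 2 inoperative=occurs, Pressure line 2 failed=occurs → all inputs occur → occurs.

Yes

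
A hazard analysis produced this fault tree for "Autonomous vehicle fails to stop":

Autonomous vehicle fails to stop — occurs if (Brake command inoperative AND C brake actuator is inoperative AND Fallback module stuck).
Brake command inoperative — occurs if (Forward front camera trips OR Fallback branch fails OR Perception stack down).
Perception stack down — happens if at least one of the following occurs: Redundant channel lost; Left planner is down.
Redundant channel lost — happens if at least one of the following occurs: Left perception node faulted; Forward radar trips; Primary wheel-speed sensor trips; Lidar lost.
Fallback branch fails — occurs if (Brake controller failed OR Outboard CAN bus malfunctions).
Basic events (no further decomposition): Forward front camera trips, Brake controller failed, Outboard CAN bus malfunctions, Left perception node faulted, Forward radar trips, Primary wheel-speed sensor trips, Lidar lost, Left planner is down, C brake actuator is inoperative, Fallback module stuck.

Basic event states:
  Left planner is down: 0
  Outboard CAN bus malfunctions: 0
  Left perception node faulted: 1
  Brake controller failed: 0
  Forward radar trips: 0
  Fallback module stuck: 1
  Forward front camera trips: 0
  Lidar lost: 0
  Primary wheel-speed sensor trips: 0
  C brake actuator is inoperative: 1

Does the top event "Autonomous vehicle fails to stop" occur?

Yes

Fallback branch fails [OR]: Brake controller failed=not, Outboard CAN bus malfunctions=not → no input occurs → does not occur.
Redundant channel lost [OR]: Left perception node faulted=occurs, Forward radar trips=not, Primary wheel-speed sensor trips=not, Lidar lost=not → at least one input occurs → occurs.
Perception stack down [OR]: Redundant channel lost=occurs, Left planner is down=not → at least one input occurs → occurs.
Brake command inoperative [OR]: Forward front camera trips=not, Fallback branch fails=not, Perception stack down=occurs → at least one input occurs → occurs.
Autonomous vehicle fails to stop [AND]: Brake command inoperative=occurs, C brake actuator is inoperative=occurs, Fallback module stuck=occurs → all inputs occur → occurs.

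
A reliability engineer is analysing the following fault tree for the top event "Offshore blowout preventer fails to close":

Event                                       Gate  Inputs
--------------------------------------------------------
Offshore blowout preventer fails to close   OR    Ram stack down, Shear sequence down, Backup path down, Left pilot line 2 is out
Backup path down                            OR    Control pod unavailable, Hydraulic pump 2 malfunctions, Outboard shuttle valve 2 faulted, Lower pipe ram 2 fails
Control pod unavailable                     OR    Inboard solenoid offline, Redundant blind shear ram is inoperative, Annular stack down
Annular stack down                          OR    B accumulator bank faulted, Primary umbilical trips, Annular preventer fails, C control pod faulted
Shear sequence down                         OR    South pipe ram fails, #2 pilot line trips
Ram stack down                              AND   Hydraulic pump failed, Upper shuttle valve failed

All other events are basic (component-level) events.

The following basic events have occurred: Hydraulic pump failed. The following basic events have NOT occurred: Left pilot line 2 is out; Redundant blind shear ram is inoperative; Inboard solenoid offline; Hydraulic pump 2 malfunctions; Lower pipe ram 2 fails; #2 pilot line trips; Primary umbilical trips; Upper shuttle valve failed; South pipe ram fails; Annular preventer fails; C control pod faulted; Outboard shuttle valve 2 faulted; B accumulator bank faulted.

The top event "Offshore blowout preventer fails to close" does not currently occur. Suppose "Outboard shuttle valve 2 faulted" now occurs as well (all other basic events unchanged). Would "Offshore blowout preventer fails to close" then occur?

Counterfactual: set "Outboard shuttle valve 2 faulted" to occurred.
Ram stack down [AND]: Hydraulic pump failed=occurs, Upper shuttle valve failed=not → not all inputs occur → does not occur.
Shear sequence down [OR]: South pipe ram fails=not, #2 pilot line trips=not → no input occurs → does not occur.
Annular stack down [OR]: B accumulator bank faulted=not, Primary umbilical trips=not, Annular preventer fails=not, C control pod faulted=not → no input occurs → does not occur.
Control pod unavailable [OR]: Inboard solenoid offline=not, Redundant blind shear ram is inoperative=not, Annular stack down=not → no input occurs → does not occur.
Backup path down [OR]: Control pod unavailable=not, Hydraulic pump 2 malfunctions=not, Outboard shuttle valve 2 faulted=occurs, Lower pipe ram 2 fails=not → at least one input occurs → occurs.
Offshore blowout preventer fails to close [OR]: Ram stack down=not, Shear sequence down=not, Backup path down=occurs, Left pilot line 2 is out=not → at least one input occurs → occurs.

Yes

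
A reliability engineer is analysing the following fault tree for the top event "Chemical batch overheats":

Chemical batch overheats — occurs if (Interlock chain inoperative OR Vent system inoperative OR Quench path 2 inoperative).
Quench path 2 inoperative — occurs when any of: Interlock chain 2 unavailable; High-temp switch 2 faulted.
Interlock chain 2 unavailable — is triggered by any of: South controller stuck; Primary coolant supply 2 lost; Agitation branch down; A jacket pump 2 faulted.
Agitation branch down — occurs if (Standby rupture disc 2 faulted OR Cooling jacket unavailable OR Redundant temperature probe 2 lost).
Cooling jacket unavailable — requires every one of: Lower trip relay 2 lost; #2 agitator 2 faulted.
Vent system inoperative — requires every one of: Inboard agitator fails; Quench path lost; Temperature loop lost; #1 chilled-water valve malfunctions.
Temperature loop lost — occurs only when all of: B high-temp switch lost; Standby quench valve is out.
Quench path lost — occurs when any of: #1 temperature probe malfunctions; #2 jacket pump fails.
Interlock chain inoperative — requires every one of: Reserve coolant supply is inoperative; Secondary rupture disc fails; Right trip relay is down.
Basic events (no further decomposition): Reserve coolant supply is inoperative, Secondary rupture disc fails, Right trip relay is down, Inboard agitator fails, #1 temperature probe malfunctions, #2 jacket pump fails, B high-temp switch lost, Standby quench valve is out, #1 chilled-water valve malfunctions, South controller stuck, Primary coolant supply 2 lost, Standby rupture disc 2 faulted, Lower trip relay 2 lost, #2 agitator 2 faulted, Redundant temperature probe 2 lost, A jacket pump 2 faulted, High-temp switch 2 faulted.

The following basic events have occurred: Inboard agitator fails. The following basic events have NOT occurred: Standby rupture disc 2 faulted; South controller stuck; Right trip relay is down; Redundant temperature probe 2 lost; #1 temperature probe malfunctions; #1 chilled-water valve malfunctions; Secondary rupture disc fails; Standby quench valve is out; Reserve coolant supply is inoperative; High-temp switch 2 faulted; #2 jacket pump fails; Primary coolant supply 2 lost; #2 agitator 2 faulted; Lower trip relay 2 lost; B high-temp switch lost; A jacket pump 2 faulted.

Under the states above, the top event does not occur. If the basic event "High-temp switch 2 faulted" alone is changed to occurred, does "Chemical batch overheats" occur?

Counterfactual: set "High-temp switch 2 faulted" to occurred.
Interlock chain inoperative [AND]: Reserve coolant supply is inoperative=not, Secondary rupture disc fails=not, Right trip relay is down=not → not all inputs occur → does not occur.
Quench path lost [OR]: #1 temperature probe malfunctions=not, #2 jacket pump fails=not → no input occurs → does not occur.
Temperature loop lost [AND]: B high-temp switch lost=not, Standby quench valve is out=not → not all inputs occur → does not occur.
Vent system inoperative [AND]: Inboard agitator fails=occurs, Quench path lost=not, Temperature loop lost=not, #1 chilled-water valve malfunctions=not → not all inputs occur → does not occur.
Cooling jacket unavailable [AND]: Lower trip relay 2 lost=not, #2 agitator 2 faulted=not → not all inputs occur → does not occur.
Agitation branch down [OR]: Standby rupture disc 2 faulted=not, Cooling jacket unavailable=not, Redundant temperature probe 2 lost=not → no input occurs → does not occur.
Interlock chain 2 unavailable [OR]: South controller stuck=not, Primary coolant supply 2 lost=not, Agitation branch down=not, A jacket pump 2 faulted=not → no input occurs → does not occur.
Quench path 2 inoperative [OR]: Interlock chain 2 unavailable=not, High-temp switch 2 faulted=occurs → at least one input occurs → occurs.
Chemical batch overheats [OR]: Interlock chain inoperative=not, Vent system inoperative=not, Quench path 2 inoperative=occurs → at least one input occurs → occurs.

Yes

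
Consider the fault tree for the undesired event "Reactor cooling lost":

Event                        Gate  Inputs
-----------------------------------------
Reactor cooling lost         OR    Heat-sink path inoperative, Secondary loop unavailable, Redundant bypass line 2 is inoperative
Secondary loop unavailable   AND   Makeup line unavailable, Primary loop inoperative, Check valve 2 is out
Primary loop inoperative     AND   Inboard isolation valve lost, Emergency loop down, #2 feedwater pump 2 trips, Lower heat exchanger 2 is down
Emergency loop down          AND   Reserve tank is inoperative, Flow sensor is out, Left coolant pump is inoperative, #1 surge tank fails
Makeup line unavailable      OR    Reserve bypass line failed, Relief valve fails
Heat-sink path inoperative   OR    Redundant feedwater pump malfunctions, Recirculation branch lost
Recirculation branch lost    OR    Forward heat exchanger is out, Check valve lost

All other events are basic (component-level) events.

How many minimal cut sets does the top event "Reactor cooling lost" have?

Recirculation branch lost [OR]: union of children's cut sets → 2 cut set(s).
Heat-sink path inoperative [OR]: union of children's cut sets → 3 cut set(s).
Makeup line unavailable [OR]: union of children's cut sets → 2 cut set(s).
Emergency loop down [AND]: one cut set from each child combined → 1 × 1 × 1 × 1 = 1 cut set(s).
Primary loop inoperative [AND]: one cut set from each child combined → 1 × 1 × 1 × 1 = 1 cut set(s).
Secondary loop unavailable [AND]: one cut set from each child combined → 2 × 1 × 1 = 2 cut set(s).
Reactor cooling lost [OR]: union of children's cut sets → 6 cut set(s).
Minimal cut sets: {Redundant feedwater pump malfunctions}; {Forward heat exchanger is out}; {Check valve lost}; {#1 surge tank fails, #2 feedwater pump 2 trips, Check valve 2 is out, Flow sensor is out, Inboard isolation valve lost, Left coolant pump is inoperative, Lower heat exchanger 2 is down, Reserve bypass line failed, Reserve tank is inoperative}; {#1 surge tank fails, #2 feedwater pump 2 trips, Check valve 2 is out, Flow sensor is out, Inboard isolation valve lost, Left coolant pump is inoperative, Lower heat exchanger 2 is down, Relief valve fails, Reserve tank is inoperative}; {Redundant bypass line 2 is inoperative}.

6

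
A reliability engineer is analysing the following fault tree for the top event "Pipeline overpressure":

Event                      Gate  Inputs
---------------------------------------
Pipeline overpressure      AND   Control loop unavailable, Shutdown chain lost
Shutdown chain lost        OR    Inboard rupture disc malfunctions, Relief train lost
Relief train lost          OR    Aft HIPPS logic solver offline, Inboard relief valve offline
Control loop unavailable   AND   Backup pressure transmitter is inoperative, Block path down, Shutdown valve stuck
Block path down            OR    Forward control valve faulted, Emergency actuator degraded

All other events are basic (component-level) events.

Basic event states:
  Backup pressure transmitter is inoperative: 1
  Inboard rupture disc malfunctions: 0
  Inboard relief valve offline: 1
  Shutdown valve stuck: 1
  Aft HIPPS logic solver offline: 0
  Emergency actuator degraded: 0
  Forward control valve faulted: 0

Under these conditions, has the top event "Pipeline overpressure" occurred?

No

Block path down [OR]: Forward control valve faulted=not, Emergency actuator degraded=not → no input occurs → does not occur.
Control loop unavailable [AND]: Backup pressure transmitter is inoperative=occurs, Block path down=not, Shutdown valve stuck=occurs → not all inputs occur → does not occur.
Relief train lost [OR]: Aft HIPPS logic solver offline=not, Inboard relief valve offline=occurs → at least one input occurs → occurs.
Shutdown chain lost [OR]: Inboard rupture disc malfunctions=not, Relief train lost=occurs → at least one input occurs → occurs.
Pipeline overpressure [AND]: Control loop unavailable=not, Shutdown chain lost=occurs → not all inputs occur → does not occur.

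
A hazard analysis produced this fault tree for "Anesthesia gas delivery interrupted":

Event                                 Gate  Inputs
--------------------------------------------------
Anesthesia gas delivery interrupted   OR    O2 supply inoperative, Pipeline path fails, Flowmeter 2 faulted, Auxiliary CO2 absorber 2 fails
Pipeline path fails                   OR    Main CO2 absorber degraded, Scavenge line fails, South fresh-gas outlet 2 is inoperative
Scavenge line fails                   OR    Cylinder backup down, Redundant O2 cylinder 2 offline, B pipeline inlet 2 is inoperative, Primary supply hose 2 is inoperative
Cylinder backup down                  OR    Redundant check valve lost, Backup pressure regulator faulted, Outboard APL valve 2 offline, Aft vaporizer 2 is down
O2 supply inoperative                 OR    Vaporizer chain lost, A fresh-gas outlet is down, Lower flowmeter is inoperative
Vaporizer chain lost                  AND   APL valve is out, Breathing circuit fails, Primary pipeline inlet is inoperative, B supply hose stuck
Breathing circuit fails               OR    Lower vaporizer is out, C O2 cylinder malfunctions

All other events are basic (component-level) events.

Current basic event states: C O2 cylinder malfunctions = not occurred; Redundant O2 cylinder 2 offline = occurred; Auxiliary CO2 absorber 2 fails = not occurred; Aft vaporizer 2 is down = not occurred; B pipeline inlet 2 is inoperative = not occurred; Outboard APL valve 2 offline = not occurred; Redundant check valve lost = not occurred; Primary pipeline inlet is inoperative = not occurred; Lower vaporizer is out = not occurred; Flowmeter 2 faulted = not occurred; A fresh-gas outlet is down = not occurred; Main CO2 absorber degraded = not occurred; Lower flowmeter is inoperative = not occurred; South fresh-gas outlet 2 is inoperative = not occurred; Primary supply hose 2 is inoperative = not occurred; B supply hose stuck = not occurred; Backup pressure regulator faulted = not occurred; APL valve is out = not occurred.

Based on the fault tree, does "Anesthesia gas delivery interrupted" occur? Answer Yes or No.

Yes

Breathing circuit fails [OR]: Lower vaporizer is out=not, C O2 cylinder malfunctions=not → no input occurs → does not occur.
Vaporizer chain lost [AND]: APL valve is out=not, Breathing circuit fails=not, Primary pipeline inlet is inoperative=not, B supply hose stuck=not → not all inputs occur → does not occur.
O2 supply inoperative [OR]: Vaporizer chain lost=not, A fresh-gas outlet is down=not, Lower flowmeter is inoperative=not → no input occurs → does not occur.
Cylinder backup down [OR]: Redundant check valve lost=not, Backup pressure regulator faulted=not, Outboard APL valve 2 offline=not, Aft vaporizer 2 is down=not → no input occurs → does not occur.
Scavenge line fails [OR]: Cylinder backup down=not, Redundant O2 cylinder 2 offline=occurs, B pipeline inlet 2 is inoperative=not, Primary supply hose 2 is inoperative=not → at least one input occurs → occurs.
Pipeline path fails [OR]: Main CO2 absorber degraded=not, Scavenge line fails=occurs, South fresh-gas outlet 2 is inoperative=not → at least one input occurs → occurs.
Anesthesia gas delivery interrupted [OR]: O2 supply inoperative=not, Pipeline path fails=occurs, Flowmeter 2 faulted=not, Auxiliary CO2 absorber 2 fails=not → at least one input occurs → occurs.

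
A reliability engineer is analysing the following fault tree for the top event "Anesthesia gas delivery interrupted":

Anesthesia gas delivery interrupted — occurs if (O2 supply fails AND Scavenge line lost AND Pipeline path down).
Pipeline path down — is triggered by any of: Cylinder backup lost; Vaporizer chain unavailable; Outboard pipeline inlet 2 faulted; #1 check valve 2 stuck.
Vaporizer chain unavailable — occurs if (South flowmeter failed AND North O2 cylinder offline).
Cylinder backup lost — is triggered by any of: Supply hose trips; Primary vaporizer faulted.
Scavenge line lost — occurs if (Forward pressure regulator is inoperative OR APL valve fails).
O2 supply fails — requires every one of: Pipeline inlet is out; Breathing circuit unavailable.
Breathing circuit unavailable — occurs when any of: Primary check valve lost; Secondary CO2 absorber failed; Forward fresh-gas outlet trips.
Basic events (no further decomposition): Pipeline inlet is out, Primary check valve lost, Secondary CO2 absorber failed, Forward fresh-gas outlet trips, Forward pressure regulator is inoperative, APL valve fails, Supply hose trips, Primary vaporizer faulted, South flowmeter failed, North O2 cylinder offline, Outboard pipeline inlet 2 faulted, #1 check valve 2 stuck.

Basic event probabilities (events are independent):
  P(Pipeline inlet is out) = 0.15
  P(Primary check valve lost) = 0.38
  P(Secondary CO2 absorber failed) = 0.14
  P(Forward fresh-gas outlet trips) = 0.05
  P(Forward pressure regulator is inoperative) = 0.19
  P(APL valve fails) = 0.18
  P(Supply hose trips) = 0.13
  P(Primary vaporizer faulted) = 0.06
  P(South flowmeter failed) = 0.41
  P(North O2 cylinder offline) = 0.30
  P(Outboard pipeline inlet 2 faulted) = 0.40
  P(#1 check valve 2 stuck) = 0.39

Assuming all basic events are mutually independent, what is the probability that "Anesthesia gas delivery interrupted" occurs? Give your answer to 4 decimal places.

0.0183

P(Breathing circuit unavailable) [OR] = 1 − (1−0.38) × (1−0.14) × (1−0.05) = 0.493460
P(O2 supply fails) [AND] = 0.15 × 0.493460 = 0.074019
P(Scavenge line lost) [OR] = 1 − (1−0.19) × (1−0.18) = 0.335800
P(Cylinder backup lost) [OR] = 1 − (1−0.13) × (1−0.06) = 0.182200
P(Vaporizer chain unavailable) [AND] = 0.41 × 0.30 = 0.123000
P(Pipeline path down) [OR] = 1 − (1−0.182200) × (1−0.123000) × (1−0.40) × (1−0.39) = 0.737501
P(Anesthesia gas delivery interrupted) [AND] = 0.074019 × 0.335800 × 0.737501 = 0.018331
Rounded to 4 decimal places: P(Anesthesia gas delivery interrupted) ≈ 0.0183.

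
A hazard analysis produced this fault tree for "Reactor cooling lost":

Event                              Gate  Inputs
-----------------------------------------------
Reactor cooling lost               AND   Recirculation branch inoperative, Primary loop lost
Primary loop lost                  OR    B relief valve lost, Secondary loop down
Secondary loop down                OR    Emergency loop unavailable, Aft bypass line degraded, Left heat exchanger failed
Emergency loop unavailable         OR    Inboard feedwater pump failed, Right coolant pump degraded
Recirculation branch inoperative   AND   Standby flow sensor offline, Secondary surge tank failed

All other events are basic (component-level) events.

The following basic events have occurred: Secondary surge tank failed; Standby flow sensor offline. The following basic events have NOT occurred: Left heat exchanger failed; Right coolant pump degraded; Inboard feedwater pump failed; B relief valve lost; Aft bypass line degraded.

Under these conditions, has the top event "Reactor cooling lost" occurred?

Recirculation branch inoperative [AND]: Standby flow sensor offline=occurs, Secondary surge tank failed=occurs → all inputs occur → occurs.
Emergency loop unavailable [OR]: Inboard feedwater pump failed=not, Right coolant pump degraded=not → no input occurs → does not occur.
Secondary loop down [OR]: Emergency loop unavailable=not, Aft bypass line degraded=not, Left heat exchanger failed=not → no input occurs → does not occur.
Primary loop lost [OR]: B relief valve lost=not, Secondary loop down=not → no input occurs → does not occur.
Reactor cooling lost [AND]: Recirculation branch inoperative=occurs, Primary loop lost=not → not all inputs occur → does not occur.

No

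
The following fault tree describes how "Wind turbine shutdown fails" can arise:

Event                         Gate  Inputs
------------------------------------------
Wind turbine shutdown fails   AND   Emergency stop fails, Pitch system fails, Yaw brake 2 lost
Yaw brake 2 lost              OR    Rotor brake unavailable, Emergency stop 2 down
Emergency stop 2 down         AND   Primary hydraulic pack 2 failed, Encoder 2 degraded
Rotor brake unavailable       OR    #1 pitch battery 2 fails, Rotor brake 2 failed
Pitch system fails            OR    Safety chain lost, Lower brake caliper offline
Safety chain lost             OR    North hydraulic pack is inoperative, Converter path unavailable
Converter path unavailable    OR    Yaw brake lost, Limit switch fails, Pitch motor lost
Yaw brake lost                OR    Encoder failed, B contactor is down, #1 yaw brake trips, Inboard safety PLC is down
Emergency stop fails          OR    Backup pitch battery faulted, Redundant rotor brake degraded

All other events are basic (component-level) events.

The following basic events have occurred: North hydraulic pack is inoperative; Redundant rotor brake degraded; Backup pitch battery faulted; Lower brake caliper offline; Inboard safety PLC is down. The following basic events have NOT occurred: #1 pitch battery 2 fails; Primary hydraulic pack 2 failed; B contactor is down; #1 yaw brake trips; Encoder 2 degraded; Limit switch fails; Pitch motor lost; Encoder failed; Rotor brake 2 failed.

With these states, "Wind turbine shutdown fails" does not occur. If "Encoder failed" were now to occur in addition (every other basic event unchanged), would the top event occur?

Counterfactual: set "Encoder failed" to occurred.
Emergency stop fails [OR]: Backup pitch battery faulted=occurs, Redundant rotor brake degraded=occurs → at least one input occurs → occurs.
Yaw brake lost [OR]: Encoder failed=occurs, B contactor is down=not, #1 yaw brake trips=not, Inboard safety PLC is down=occurs → at least one input occurs → occurs.
Converter path unavailable [OR]: Yaw brake lost=occurs, Limit switch fails=not, Pitch motor lost=not → at least one input occurs → occurs.
Safety chain lost [OR]: North hydraulic pack is inoperative=occurs, Converter path unavailable=occurs → at least one input occurs → occurs.
Pitch system fails [OR]: Safety chain lost=occurs, Lower brake caliper offline=occurs → at least one input occurs → occurs.
Rotor brake unavailable [OR]: #1 pitch battery 2 fails=not, Rotor brake 2 failed=not → no input occurs → does not occur.
Emergency stop 2 down [AND]: Primary hydraulic pack 2 failed=not, Encoder 2 degraded=not → not all inputs occur → does not occur.
Yaw brake 2 lost [OR]: Rotor brake unavailable=not, Emergency stop 2 down=not → no input occurs → does not occur.
Wind turbine shutdown fails [AND]: Emergency stop fails=occurs, Pitch system fails=occurs, Yaw brake 2 lost=not → not all inputs occur → does not occur.

No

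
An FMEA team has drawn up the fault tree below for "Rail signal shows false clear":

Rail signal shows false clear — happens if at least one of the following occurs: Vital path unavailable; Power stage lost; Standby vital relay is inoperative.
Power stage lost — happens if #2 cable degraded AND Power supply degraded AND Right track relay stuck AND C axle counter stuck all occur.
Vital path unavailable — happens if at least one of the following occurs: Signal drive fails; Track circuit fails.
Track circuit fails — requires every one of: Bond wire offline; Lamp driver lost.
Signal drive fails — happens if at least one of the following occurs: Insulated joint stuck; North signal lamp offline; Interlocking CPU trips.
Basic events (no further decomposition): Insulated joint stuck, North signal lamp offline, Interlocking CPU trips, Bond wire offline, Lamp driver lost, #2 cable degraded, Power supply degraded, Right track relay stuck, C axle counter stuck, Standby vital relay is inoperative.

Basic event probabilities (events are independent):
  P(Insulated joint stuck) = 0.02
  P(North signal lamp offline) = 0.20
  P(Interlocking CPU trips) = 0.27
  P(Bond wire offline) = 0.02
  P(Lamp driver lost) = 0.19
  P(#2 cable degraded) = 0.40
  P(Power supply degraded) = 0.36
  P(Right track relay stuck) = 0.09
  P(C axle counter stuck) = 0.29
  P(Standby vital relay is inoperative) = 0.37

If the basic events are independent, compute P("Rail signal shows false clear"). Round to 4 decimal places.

0.6422

P(Signal drive fails) [OR] = 1 − (1−0.02) × (1−0.20) × (1−0.27) = 0.427680
P(Track circuit fails) [AND] = 0.02 × 0.19 = 0.003800
P(Vital path unavailable) [OR] = 1 − (1−0.427680) × (1−0.003800) = 0.429855
P(Power stage lost) [AND] = 0.40 × 0.36 × 0.09 × 0.29 = 0.003758
P(Rail signal shows false clear) [OR] = 1 − (1−0.429855) × (1−0.003758) × (1−0.37) = 0.642158
Rounded to 4 decimal places: P(Rail signal shows false clear) ≈ 0.6422.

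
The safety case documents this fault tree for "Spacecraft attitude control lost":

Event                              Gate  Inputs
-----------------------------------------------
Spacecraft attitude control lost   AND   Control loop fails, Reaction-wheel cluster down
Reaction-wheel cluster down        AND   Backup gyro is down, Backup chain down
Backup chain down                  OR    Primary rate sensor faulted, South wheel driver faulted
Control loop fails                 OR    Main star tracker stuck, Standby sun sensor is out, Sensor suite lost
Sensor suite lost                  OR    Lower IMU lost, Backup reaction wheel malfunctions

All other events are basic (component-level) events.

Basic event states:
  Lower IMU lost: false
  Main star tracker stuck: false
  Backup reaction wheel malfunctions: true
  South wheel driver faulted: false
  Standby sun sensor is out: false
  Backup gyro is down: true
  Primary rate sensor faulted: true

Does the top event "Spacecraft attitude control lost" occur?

Yes

Sensor suite lost [OR]: Lower IMU lost=not, Backup reaction wheel malfunctions=occurs → at least one input occurs → occurs.
Control loop fails [OR]: Main star tracker stuck=not, Standby sun sensor is out=not, Sensor suite lost=occurs → at least one input occurs → occurs.
Backup chain down [OR]: Primary rate sensor faulted=occurs, South wheel driver faulted=not → at least one input occurs → occurs.
Reaction-wheel cluster down [AND]: Backup gyro is down=occurs, Backup chain down=occurs → all inputs occur → occurs.
Spacecraft attitude control lost [AND]: Control loop fails=occurs, Reaction-wheel cluster down=occurs → all inputs occur → occurs.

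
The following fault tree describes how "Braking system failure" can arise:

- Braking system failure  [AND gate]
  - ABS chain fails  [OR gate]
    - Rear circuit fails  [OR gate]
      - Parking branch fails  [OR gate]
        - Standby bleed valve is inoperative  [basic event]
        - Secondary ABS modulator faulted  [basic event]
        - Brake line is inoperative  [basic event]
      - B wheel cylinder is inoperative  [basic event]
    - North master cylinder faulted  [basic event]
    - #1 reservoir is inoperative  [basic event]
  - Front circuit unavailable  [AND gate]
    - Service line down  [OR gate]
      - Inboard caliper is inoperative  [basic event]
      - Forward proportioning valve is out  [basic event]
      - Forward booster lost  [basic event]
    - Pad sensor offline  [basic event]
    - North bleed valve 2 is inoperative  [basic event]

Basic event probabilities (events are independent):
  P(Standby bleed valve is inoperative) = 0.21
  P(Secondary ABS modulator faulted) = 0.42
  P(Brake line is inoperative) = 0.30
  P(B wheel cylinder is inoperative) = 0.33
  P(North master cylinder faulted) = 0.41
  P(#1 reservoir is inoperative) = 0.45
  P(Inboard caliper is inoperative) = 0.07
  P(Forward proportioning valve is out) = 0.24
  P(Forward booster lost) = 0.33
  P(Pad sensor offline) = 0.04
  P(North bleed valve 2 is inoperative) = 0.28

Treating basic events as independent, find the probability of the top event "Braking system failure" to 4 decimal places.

P(Parking branch fails) [OR] = 1 − (1−0.21) × (1−0.42) × (1−0.30) = 0.679260
P(Rear circuit fails) [OR] = 1 − (1−0.679260) × (1−0.33) = 0.785104
P(ABS chain fails) [OR] = 1 − (1−0.785104) × (1−0.41) × (1−0.45) = 0.930266
P(Service line down) [OR] = 1 − (1−0.07) × (1−0.24) × (1−0.33) = 0.526444
P(Front circuit unavailable) [AND] = 0.526444 × 0.04 × 0.28 = 0.005896
P(Braking system failure) [AND] = 0.930266 × 0.005896 = 0.005485
Rounded to 4 decimal places: P(Braking system failure) ≈ 0.0055.

0.0055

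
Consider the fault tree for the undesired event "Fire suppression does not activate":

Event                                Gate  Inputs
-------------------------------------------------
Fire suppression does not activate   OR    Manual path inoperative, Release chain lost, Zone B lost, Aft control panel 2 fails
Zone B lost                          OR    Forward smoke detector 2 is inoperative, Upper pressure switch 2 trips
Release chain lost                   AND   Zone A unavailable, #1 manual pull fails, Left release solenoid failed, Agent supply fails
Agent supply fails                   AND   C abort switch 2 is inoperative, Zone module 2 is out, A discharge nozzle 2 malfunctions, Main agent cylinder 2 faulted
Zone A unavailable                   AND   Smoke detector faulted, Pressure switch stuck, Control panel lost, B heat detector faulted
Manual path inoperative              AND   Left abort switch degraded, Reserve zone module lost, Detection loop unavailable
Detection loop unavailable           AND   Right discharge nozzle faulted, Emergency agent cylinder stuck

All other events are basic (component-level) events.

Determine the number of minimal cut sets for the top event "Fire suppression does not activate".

5

Detection loop unavailable [AND]: one cut set from each child combined → 1 × 1 = 1 cut set(s).
Manual path inoperative [AND]: one cut set from each child combined → 1 × 1 × 1 = 1 cut set(s).
Zone A unavailable [AND]: one cut set from each child combined → 1 × 1 × 1 × 1 = 1 cut set(s).
Agent supply fails [AND]: one cut set from each child combined → 1 × 1 × 1 × 1 = 1 cut set(s).
Release chain lost [AND]: one cut set from each child combined → 1 × 1 × 1 × 1 = 1 cut set(s).
Zone B lost [OR]: union of children's cut sets → 2 cut set(s).
Fire suppression does not activate [OR]: union of children's cut sets → 5 cut set(s).
Minimal cut sets: {Emergency agent cylinder stuck, Left abort switch degraded, Reserve zone module lost, Right discharge nozzle faulted}; {#1 manual pull fails, A discharge nozzle 2 malfunctions, B heat detector faulted, C abort switch 2 is inoperative, Control panel lost, Left release solenoid failed, Main agent cylinder 2 faulted, Pressure switch stuck, Smoke detector faulted, Zone module 2 is out}; {Forward smoke detector 2 is inoperative}; {Upper pressure switch 2 trips}; {Aft control panel 2 fails}.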